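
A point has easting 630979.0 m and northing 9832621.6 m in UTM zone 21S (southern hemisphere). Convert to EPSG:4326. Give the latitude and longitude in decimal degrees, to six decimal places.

Zone 21S: λ₀ = -57°, k₀ = 0.9996, false easting 500000 m, false northing 10000000 m.
Meridian distance M = (N − FN)/k₀ = -167445.4 m.
Inverse transverse Mercator on WGS84 gives φ = -1.51399962°, λ = -55.82259980°.

lat -1.514000°, lon -55.822600°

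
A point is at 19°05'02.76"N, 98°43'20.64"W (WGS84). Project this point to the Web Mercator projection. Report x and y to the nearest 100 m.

x -10989700 m, y 2164800 m

Web Mercator is spherical with R = a = 6378137 m.
x = R·λ = 6378137 × -1.723030925 = -10989727.298 m.
y = R·ln tan(π/4 + φ/2) = 6378137 × 0.339415700 = 2164839.834 m.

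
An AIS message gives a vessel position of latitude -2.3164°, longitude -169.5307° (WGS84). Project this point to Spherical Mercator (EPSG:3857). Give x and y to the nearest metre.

Web Mercator is spherical with R = a = 6378137 m.
x = R·λ = 6378137 × -2.958868898 = -18872071.198 m.
y = R·ln tan(π/4 + φ/2) = 6378137 × -0.040439825 = -257930.742 m.

x -18872071 m, y -257931 m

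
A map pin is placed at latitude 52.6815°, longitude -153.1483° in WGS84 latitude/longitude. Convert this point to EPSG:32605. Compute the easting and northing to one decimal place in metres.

Zone 5 central meridian λ₀ = 6×5 − 183 = -153°; Δλ = -0.1483°.
Transverse Mercator on WGS84 with k₀ = 0.9996 gives E = 489974.451 m, N = 5836851.303 m.

E 489974.5 m, N 5836851.3 m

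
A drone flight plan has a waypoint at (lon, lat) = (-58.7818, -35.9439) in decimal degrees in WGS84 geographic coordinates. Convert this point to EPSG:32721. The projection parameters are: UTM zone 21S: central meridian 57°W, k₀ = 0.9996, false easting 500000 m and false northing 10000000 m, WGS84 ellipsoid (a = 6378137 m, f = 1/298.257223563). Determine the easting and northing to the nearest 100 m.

Zone 21 central meridian λ₀ = 6×21 − 183 = -57°; Δλ = -1.7818°.
Transverse Mercator on WGS84 with k₀ = 0.9996 gives E = 339288.816 m, N = 6020806.703 m.

E 339300 m, N 6020800 m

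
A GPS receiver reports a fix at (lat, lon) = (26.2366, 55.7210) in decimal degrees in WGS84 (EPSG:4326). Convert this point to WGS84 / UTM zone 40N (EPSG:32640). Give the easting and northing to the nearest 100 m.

E 372300 m, N 2902500 m

Zone 40 central meridian λ₀ = 6×40 − 183 = 57°; Δλ = -1.2790°.
Transverse Mercator on WGS84 with k₀ = 0.9996 gives E = 372251.647 m, N = 2902516.629 m.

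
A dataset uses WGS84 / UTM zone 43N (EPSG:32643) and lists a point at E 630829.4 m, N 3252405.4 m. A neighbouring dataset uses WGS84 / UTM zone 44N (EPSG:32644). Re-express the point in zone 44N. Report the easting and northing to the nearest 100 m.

UTM 43N → geographic: φ = 29.39409973°, λ = 76.34830004°.
UTM 44N (λ₀ = 81°) forward: E = 48395.221 m, N = 3260660.139 m.

E 48400 m, N 3260700 m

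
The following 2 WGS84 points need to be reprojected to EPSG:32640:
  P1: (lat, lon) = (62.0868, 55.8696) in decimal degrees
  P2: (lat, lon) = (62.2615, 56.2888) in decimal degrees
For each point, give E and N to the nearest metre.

UTM zone 40N: λ₀ = 57°, k₀ = 0.9996.
P1 (62.0868°, 55.8696°) → (440963.378, 6884364.458) m.
P2 (62.2615°, 56.2888°) → (463069.479, 6903514.932) m.

P1: E 440963 m, N 6884364 m; P2: E 463069 m, N 6903515 m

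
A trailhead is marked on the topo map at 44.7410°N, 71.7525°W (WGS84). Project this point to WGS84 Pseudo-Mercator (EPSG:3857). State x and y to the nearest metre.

x -7987452 m, y 5580839 m

Web Mercator is spherical with R = a = 6378137 m.
x = R·λ = 6378137 × -1.252317372 = -7987451.763 m.
y = R·ln tan(π/4 + φ/2) = 6378137 × 0.874995156 = 5580838.980 m.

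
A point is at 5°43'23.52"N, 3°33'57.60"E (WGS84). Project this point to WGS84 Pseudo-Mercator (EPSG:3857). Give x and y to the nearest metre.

Web Mercator is spherical with R = a = 6378137 m.
x = R·λ = 6378137 × 0.062238441 = 396965.304 m.
y = R·ln tan(π/4 + φ/2) = 6378137 × 0.100055210 = 638165.837 m.

x 396965 m, y 638166 m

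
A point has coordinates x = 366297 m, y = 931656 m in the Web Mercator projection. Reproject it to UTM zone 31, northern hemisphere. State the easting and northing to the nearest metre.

E 531986 m, N 921854 m

Web Mercator inverse (R = 6378137 m) → φ = 8.33960440°, λ = 3.29050194°.
UTM 31N forward: E = 531986.158 m, N = 921853.716 m.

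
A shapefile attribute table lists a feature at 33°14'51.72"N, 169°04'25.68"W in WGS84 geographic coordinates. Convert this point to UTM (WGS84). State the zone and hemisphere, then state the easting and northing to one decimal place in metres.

Longitude -169.0738° lies in the 6° band [-174°, -168°), giving zone 2; latitude is north of the equator, so 2N.
Zone 2 central meridian λ₀ = 6×2 − 183 = -171°; Δλ = +1.9262°.
Transverse Mercator on WGS84 with k₀ = 0.9996 gives E = 679446.693 m, N = 3680401.666 m.

Zone 2N: E 679446.7 m, N 3680401.7 m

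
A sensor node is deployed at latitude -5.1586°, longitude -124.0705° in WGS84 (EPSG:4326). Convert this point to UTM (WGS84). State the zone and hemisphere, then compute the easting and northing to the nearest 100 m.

Zone 10S: E 381400 m, N 9429700 m

Longitude -124.0705° lies in the 6° band [-126°, -120°), giving zone 10; latitude is south of the equator, so 10S.
Zone 10 central meridian λ₀ = 6×10 − 183 = -123°; Δλ = -1.0705°.
Transverse Mercator on WGS84 with k₀ = 0.9996 gives E = 381352.584 m, N = 9429704.590 m.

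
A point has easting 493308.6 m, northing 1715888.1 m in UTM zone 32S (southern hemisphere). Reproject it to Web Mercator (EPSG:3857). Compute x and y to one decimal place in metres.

Unproject from UTM 32S (λ₀ = 9°) → φ = -74.64589981°, λ = 8.77360163°.
Web Mercator (R = 6378137 m): x = 976672.866 m, y = -12781671.581 m.

x 976672.9 m, y -12781671.6 m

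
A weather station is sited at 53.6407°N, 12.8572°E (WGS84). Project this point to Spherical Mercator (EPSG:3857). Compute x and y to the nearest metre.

Web Mercator is spherical with R = a = 6378137 m.
x = R·λ = 6378137 × 0.224400473 = 1431256.957 m.
y = R·ln tan(π/4 + φ/2) = 6378137 × 1.113554118 = 7102400.721 m.

x 1431257 m, y 7102401 m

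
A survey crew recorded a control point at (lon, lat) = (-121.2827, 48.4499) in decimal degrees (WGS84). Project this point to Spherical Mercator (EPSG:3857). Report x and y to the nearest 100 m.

x -13501100 m, y 6182000 m

Web Mercator is spherical with R = a = 6378137 m.
x = R·λ = 6378137 × -2.116782441 = -13501128.406 m.
y = R·ln tan(π/4 + φ/2) = 6378137 × 0.969253438 = 6182031.216 m.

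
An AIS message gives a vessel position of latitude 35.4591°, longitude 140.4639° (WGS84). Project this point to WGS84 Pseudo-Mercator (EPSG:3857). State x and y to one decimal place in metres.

Web Mercator is spherical with R = a = 6378137 m.
x = R·λ = 6378137 × 2.451557535 = 15636369.823 m.
y = R·ln tan(π/4 + φ/2) = 6378137 × 0.662646060 = 4226447.353 m.

x 15636369.8 m, y 4226447.4 m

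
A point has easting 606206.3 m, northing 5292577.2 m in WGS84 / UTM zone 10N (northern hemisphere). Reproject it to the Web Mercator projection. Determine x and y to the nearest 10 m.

Unproject from UTM 10N (λ₀ = -123°) → φ = 47.77779966°, λ = -121.58230040°.
Web Mercator (R = 6378137 m): x = -13534479.770 m, y = 6069967.905 m.

x -13534480 m, y 6069970 m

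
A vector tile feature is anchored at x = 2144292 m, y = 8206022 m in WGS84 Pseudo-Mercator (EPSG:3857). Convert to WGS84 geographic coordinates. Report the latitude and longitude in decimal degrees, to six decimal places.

lat 59.118401°, lon 19.262503°

R = 6378137 m. λ = x/R = 19.26250277°.
φ = 2·arctan(exp(y/R)) − 90° = 2·arctan(3.62041) − 90° = 59.11840095°.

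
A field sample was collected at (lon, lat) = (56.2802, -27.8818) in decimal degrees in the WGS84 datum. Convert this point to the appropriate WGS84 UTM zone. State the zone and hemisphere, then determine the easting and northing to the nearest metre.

Zone 40S: E 429149 m, N 6915683 m

Longitude 56.2802° lies in the 6° band [54°, 60°), giving zone 40; latitude is south of the equator, so 40S.
Zone 40 central meridian λ₀ = 6×40 − 183 = 57°; Δλ = -0.7198°.
Transverse Mercator on WGS84 with k₀ = 0.9996 gives E = 429149.317 m, N = 6915683.005 m.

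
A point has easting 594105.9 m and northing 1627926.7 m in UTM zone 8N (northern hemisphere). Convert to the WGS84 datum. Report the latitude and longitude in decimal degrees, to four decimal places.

lat 14.7235°, lon -134.1258°

Zone 8N: λ₀ = -135°, k₀ = 0.9996, false easting 500000 m.
Meridian distance M = (N − FN)/k₀ = 1628578.1 m.
Inverse transverse Mercator on WGS84 gives φ = 14.72349993°, λ = -134.12580008°.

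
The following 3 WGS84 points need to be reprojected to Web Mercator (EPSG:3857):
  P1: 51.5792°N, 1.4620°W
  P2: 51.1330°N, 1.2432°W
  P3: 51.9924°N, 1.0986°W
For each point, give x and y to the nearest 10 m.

Web Mercator: x = R·λ, y = R·ln tan(π/4+φ/2), R = 6378137 m.
P1 (51.5792°, -1.4620°) → (-162749.096, 6724394.133) m.
P2 (51.1330°, -1.2432°) → (-138392.391, 6644853.688) m.
P3 (51.9924°, -1.0986°) → (-122295.593, 6798751.394) m.

P1: x -162750 m, y 6724390 m; P2: x -138390 m, y 6644850 m; P3: x -122300 m, y 6798750 m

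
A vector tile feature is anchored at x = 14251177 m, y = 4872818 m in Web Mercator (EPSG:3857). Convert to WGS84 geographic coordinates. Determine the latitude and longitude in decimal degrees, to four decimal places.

lat 40.0473°, lon 128.0205°

R = 6378137 m. λ = x/R = 128.02050116°.
φ = 2·arctan(exp(y/R)) − 90° = 2·arctan(2.14682) − 90° = 40.04729884°.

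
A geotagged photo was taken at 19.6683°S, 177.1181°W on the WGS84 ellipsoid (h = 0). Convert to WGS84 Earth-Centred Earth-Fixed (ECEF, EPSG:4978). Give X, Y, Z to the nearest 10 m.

WGS84: a = 6378137 m, e² = 0.006694380; N(φ) = a/√(1−e²sin²φ) = 6380556.821 m.
X = (N+h)·cosφ·cosλ = -6000696.638 m; Y = (N+h)·cosφ·sinλ = -302081.696 m; Z = (N(1−e²)+h)·sinφ = -2133155.181 m.

X -6000700 m, Y -302080 m, Z -2133160 m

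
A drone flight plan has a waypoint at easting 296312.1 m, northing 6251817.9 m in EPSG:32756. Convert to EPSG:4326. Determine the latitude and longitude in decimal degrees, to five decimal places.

lat -33.85430°, lon 150.79830°

Zone 56S: λ₀ = 153°, k₀ = 0.9996, false easting 500000 m, false northing 10000000 m.
Meridian distance M = (N − FN)/k₀ = -3749682.0 m.
Inverse transverse Mercator on WGS84 gives φ = -33.85430038°, λ = 150.79829966°.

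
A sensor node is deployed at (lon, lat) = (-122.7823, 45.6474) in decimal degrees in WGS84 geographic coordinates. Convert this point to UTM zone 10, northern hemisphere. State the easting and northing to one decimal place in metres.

Zone 10 central meridian λ₀ = 6×10 − 183 = -123°; Δλ = +0.2177°.
Transverse Mercator on WGS84 with k₀ = 0.9996 gives E = 516963.768 m, N = 5054895.472 m.

E 516963.8 m, N 5054895.5 m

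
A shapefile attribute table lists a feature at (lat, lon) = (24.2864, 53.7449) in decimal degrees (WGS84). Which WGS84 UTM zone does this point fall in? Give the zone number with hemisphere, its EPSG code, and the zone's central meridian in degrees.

UTM zone = ⌊(λ + 180)/6⌋ + 1; 53.7449° ∈ [48°, 54°) → zone 39.
Hemisphere: N (φ ≥ 0).
Central meridian λ₀ = 6×39 − 183 = 51°.
EPSG code: 32639.

Zone 39N (EPSG:32639), central meridian 51°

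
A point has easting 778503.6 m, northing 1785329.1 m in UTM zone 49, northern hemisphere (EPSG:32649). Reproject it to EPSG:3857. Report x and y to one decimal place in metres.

Unproject from UTM 49N (λ₀ = 111°) → φ = 16.13229985°, λ = 113.60399985°.
Web Mercator (R = 6378137 m): x = 12646339.416 m, y = 1820048.919 m.

x 12646339.4 m, y 1820048.9 m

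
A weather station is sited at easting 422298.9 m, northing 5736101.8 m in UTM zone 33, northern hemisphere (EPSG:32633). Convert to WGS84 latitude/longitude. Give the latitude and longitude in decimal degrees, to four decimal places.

Zone 33N: λ₀ = 15°, k₀ = 0.9996, false easting 500000 m.
Meridian distance M = (N − FN)/k₀ = 5738397.2 m.
Inverse transverse Mercator on WGS84 gives φ = 51.77040001°, λ = 13.87389985°.

lat 51.7704°, lon 13.8739°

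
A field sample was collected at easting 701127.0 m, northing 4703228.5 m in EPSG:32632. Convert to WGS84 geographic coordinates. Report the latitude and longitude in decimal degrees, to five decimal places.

Zone 32N: λ₀ = 9°, k₀ = 0.9996, false easting 500000 m.
Meridian distance M = (N − FN)/k₀ = 4705110.5 m.
Inverse transverse Mercator on WGS84 gives φ = 42.45529974°, λ = 11.44600028°.

lat 42.45530°, lon 11.44600°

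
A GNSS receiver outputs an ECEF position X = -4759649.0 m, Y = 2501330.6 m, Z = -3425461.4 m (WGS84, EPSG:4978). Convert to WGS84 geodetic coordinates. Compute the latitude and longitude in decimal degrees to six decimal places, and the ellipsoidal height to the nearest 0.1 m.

lat -32.674600°, lon 152.276800°, h 3378.2 m

λ = atan2(Y, X) = 152.27679998°; p = √(X²+Y²) = 5376887.0 m.
Bowring's method on WGS84 (a = 6378137 m, b = 6356752.314 m) gives φ = -32.67460019°, h = 3378.248 m.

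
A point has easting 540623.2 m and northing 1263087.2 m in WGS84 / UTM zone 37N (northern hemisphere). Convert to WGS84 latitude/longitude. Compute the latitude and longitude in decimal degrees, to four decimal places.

lat 11.4258°, lon 39.3724°

Zone 37N: λ₀ = 39°, k₀ = 0.9996, false easting 500000 m.
Meridian distance M = (N − FN)/k₀ = 1263592.6 m.
Inverse transverse Mercator on WGS84 gives φ = 11.42580038°, λ = 39.37240030°.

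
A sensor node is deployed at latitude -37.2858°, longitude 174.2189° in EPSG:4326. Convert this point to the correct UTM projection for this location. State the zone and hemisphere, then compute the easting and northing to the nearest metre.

Zone 60S: E 253452 m, N 5869796 m

Longitude 174.2189° lies in the 6° band [174°, 180°), giving zone 60; latitude is south of the equator, so 60S.
Zone 60 central meridian λ₀ = 6×60 − 183 = 177°; Δλ = -2.7811°.
Transverse Mercator on WGS84 with k₀ = 0.9996 gives E = 253451.902 m, N = 5869795.675 m.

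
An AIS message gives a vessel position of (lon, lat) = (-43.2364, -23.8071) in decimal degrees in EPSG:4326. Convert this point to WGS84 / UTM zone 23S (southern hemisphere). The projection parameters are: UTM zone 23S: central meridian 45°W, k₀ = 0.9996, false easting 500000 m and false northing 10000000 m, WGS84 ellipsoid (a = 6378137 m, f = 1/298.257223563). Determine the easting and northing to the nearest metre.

Zone 23 central meridian λ₀ = 6×23 − 183 = -45°; Δλ = +1.7636°.
Transverse Mercator on WGS84 with k₀ = 0.9996 gives E = 679663.272 m, N = 7366013.523 m.

E 679663 m, N 7366014 m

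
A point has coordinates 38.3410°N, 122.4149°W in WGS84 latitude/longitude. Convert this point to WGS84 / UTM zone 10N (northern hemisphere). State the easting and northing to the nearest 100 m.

E 551100 m, N 4243800 m

Zone 10 central meridian λ₀ = 6×10 − 183 = -123°; Δλ = +0.5851°.
Transverse Mercator on WGS84 with k₀ = 0.9996 gives E = 551131.642 m, N = 4243812.739 m.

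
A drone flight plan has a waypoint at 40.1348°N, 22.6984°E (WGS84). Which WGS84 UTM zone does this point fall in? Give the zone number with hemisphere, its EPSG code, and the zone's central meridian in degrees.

Zone 34N (EPSG:32634), central meridian 21°

UTM zone = ⌊(λ + 180)/6⌋ + 1; 22.6984° ∈ [18°, 24°) → zone 34.
Hemisphere: N (φ ≥ 0).
Central meridian λ₀ = 6×34 − 183 = 21°.
EPSG code: 32634.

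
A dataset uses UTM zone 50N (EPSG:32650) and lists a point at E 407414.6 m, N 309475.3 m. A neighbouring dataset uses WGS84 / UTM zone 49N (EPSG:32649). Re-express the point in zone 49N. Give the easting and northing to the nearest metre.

UTM 50N → geographic: φ = 2.79960033°, λ = 116.16700019°.
UTM 49N (λ₀ = 111°) forward: E = 1075057.615 m, N = 310711.523 m.

E 1075058 m, N 310712 m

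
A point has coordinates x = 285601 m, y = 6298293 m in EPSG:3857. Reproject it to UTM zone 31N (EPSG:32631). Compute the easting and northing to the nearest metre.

E 468315 m, N 5442877 m

Web Mercator inverse (R = 6378137 m) → φ = 49.13790227°, λ = 2.56559743°.
UTM 31N forward: E = 468314.554 m, N = 5442876.749 m.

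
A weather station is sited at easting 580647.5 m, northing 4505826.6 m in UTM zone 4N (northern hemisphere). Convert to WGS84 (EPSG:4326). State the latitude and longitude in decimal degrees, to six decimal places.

lat 40.699400°, lon -158.045400°

Zone 4N: λ₀ = -159°, k₀ = 0.9996, false easting 500000 m.
Meridian distance M = (N − FN)/k₀ = 4507629.7 m.
Inverse transverse Mercator on WGS84 gives φ = 40.69940001°, λ = -158.04540026°.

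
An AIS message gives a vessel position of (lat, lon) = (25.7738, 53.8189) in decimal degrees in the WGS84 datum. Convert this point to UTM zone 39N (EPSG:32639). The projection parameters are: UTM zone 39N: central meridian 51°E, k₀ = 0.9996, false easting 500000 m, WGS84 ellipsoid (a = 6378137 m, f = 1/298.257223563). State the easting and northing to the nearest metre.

Zone 39 central meridian λ₀ = 6×39 − 183 = 51°; Δλ = +2.8189°.
Transverse Mercator on WGS84 with k₀ = 0.9996 gives E = 782718.433 m, N = 2853659.687 m.

E 782718 m, N 2853660 m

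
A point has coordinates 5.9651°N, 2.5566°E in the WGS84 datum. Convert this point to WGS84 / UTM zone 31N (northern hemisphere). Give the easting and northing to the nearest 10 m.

E 450930 m, N 659370 m

Zone 31 central meridian λ₀ = 6×31 − 183 = 3°; Δλ = -0.4434°.
Transverse Mercator on WGS84 with k₀ = 0.9996 gives E = 450925.578 m, N = 659366.382 m.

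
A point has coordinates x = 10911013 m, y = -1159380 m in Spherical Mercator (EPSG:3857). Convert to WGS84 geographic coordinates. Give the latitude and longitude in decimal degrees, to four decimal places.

R = 6378137 m. λ = x/R = 98.01529743°.
φ = 2·arctan(exp(y/R)) − 90° = 2·arctan(0.83379) − 90° = -10.35800255°.

lat -10.3580°, lon 98.0153°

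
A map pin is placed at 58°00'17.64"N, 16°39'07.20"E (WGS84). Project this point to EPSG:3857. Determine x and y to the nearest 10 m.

Web Mercator is spherical with R = a = 6378137 m.
x = R·λ = 6378137 × 0.290632227 = 1853692.161 m.
y = R·ln tan(π/4 + φ/2) = 6378137 × 1.249322011 = 7968346.942 m.

x 1853690 m, y 7968350 m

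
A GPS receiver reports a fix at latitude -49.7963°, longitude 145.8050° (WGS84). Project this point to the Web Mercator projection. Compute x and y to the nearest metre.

x 16230938 m, y -6411073 m

Web Mercator is spherical with R = a = 6378137 m.
x = R·λ = 6378137 × 2.544777316 = 16230938.355 m.
y = R·ln tan(π/4 + φ/2) = 6378137 × -1.005163896 = -6411073.039 m.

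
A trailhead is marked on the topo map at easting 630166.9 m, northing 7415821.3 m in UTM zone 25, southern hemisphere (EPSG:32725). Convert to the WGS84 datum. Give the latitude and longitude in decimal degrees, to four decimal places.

Zone 25S: λ₀ = -33°, k₀ = 0.9996, false easting 500000 m, false northing 10000000 m.
Meridian distance M = (N − FN)/k₀ = -2585212.8 m.
Inverse transverse Mercator on WGS84 gives φ = -23.36209958°, λ = -31.72650005°.

lat -23.3621°, lon -31.7265°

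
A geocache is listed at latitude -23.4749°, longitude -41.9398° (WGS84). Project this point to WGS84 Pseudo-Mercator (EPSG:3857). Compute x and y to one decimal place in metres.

Web Mercator is spherical with R = a = 6378137 m.
x = R·λ = 6378137 × -0.731987598 = -4668717.180 m.
y = R·ln tan(π/4 + φ/2) = 6378137 × -0.421682960 = -2689551.687 m.

x -4668717.2 m, y -2689551.7 m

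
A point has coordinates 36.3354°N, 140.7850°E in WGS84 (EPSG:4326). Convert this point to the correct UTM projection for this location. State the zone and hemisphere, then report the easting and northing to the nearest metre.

Zone 54N: E 480705 m, N 4021172 m

Longitude 140.7850° lies in the 6° band [138°, 144°), giving zone 54; latitude is north of the equator, so 54N.
Zone 54 central meridian λ₀ = 6×54 − 183 = 141°; Δλ = -0.2150°.
Transverse Mercator on WGS84 with k₀ = 0.9996 gives E = 480704.931 m, N = 4021171.710 m.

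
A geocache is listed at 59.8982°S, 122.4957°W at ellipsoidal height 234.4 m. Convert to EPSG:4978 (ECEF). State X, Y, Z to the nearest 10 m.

X -1722940 m, Y -2704920 m, Z -5495000 m

WGS84: a = 6378137 m, e² = 0.006694380; N(φ) = a/√(1−e²sin²φ) = 6394176.042 m.
X = (N+h)·cosφ·cosλ = -1722937.957 m; Y = (N+h)·cosφ·sinλ = -2704918.816 m; Z = (N(1−e²)+h)·sinφ = -5495000.358 m.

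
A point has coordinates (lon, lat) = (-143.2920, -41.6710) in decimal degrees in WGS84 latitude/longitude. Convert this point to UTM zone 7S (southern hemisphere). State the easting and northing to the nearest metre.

E 309201 m, N 5384213 m

Zone 7 central meridian λ₀ = 6×7 − 183 = -141°; Δλ = -2.2920°.
Transverse Mercator on WGS84 with k₀ = 0.9996 gives E = 309201.402 m, N = 5384213.252 m.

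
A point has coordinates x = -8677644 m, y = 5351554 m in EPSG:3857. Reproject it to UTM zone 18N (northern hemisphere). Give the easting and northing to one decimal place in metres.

E 260346.9 m, N 4793866.0 m

Web Mercator inverse (R = 6378137 m) → φ = 43.25949885°, λ = -77.95260235°.
UTM 18N forward: E = 260346.904 m, N = 4793866.037 m.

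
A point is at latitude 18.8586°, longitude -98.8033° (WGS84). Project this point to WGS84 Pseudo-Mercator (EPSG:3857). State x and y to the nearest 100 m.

Web Mercator is spherical with R = a = 6378137 m.
x = R·λ = 6378137 × -1.724442897 = -10998733.045 m.
y = R·ln tan(π/4 + φ/2) = 6378137 × 0.335253916 = 2138295.409 m.

x -10998700 m, y 2138300 m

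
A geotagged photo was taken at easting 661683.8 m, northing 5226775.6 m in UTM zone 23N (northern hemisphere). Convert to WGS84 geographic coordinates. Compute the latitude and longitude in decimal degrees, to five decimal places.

lat 47.17460°, lon -42.86630°

Zone 23N: λ₀ = -45°, k₀ = 0.9996, false easting 500000 m.
Meridian distance M = (N − FN)/k₀ = 5228867.1 m.
Inverse transverse Mercator on WGS84 gives φ = 47.17460003°, λ = -42.86629973°.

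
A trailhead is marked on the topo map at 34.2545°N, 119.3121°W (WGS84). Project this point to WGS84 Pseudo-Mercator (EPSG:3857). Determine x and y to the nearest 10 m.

Web Mercator is spherical with R = a = 6378137 m.
x = R·λ = 6378137 × -2.082388982 = -13281762.217 m.
y = R·ln tan(π/4 + φ/2) = 6378137 × 0.637024035 = 4063026.566 m.

x -13281760 m, y 4063030 m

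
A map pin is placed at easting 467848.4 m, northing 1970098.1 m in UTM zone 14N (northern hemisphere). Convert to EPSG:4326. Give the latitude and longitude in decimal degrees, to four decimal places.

lat 17.8182°, lon -99.3034°

Zone 14N: λ₀ = -99°, k₀ = 0.9996, false easting 500000 m.
Meridian distance M = (N − FN)/k₀ = 1970886.5 m.
Inverse transverse Mercator on WGS84 gives φ = 17.81819970°, λ = -99.30340006°.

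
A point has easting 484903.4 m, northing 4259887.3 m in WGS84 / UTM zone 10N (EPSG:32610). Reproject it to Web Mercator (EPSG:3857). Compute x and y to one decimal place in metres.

Unproject from UTM 10N (λ₀ = -123°) → φ = 38.48719988°, λ = -123.17309968°.
Web Mercator (R = 6378137 m): x = -13711566.736 m, y = 4648481.289 m.

x -13711566.7 m, y 4648481.3 m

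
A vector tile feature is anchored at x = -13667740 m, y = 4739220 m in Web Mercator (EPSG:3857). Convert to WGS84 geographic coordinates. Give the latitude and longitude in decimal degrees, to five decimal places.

R = 6378137 m. λ = x/R = -122.77939741°.
φ = 2·arctan(exp(y/R)) − 90° = 2·arctan(2.10232) − 90° = 39.12240336°.

lat 39.12240°, lon -122.77940°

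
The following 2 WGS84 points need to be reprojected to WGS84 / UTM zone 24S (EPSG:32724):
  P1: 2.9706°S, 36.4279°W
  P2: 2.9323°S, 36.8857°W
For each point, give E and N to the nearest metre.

UTM zone 24S: λ₀ = -39°, k₀ = 0.9996.
P1 (-2.9706°, -36.4279°) → (785924.488, 9671323.729) m.
P2 (-2.9323°, -36.8857°) → (735016.092, 9675668.006) m.

P1: E 785924 m, N 9671324 m; P2: E 735016 m, N 9675668 m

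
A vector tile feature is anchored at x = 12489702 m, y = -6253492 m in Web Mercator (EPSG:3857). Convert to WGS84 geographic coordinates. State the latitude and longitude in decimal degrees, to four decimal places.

R = 6378137 m. λ = x/R = 112.19690201°.
φ = 2·arctan(exp(y/R)) − 90° = 2·arctan(0.37514) − 90° = -48.87390068°.

lat -48.8739°, lon 112.1969°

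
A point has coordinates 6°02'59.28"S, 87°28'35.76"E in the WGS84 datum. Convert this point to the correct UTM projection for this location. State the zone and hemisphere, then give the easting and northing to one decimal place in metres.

Longitude 87.4766° lies in the 6° band [84°, 90°), giving zone 45; latitude is south of the equator, so 45S.
Zone 45 central meridian λ₀ = 6×45 − 183 = 87°; Δλ = +0.4766°.
Transverse Mercator on WGS84 with k₀ = 0.9996 gives E = 552740.845 m, N = 9331267.308 m.

Zone 45S: E 552740.8 m, N 9331267.3 m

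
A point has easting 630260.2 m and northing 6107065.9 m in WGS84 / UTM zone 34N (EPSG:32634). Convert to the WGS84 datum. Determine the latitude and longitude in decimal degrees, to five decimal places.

Zone 34N: λ₀ = 21°, k₀ = 0.9996, false easting 500000 m.
Meridian distance M = (N − FN)/k₀ = 6109509.7 m.
Inverse transverse Mercator on WGS84 gives φ = 55.09320017°, λ = 23.04119943°.

lat 55.09320°, lon 23.04120°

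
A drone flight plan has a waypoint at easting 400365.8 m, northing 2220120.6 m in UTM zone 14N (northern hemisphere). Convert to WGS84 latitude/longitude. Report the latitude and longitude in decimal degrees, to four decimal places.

Zone 14N: λ₀ = -99°, k₀ = 0.9996, false easting 500000 m.
Meridian distance M = (N − FN)/k₀ = 2221009.0 m.
Inverse transverse Mercator on WGS84 gives φ = 20.07550011°, λ = -99.95289956°.

lat 20.0755°, lon -99.9529°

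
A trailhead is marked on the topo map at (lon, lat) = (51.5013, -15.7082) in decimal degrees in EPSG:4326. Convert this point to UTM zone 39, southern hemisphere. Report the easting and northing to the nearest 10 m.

E 553710 m, N 8263280 m

Zone 39 central meridian λ₀ = 6×39 − 183 = 51°; Δλ = +0.5013°.
Transverse Mercator on WGS84 with k₀ = 0.9996 gives E = 553712.612 m, N = 8263277.860 m.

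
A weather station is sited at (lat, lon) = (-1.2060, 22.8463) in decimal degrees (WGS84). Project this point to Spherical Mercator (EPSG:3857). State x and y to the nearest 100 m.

Web Mercator is spherical with R = a = 6378137 m.
x = R·λ = 6378137 × 0.398743157 = 2543238.483 m.
y = R·ln tan(π/4 + φ/2) = 6378137 × -0.021050225 = -134261.220 m.

x 2543200 m, y -134300 m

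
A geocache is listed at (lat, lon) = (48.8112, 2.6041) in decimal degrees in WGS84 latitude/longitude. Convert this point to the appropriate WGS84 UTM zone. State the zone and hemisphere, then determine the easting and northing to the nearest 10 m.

Longitude 2.6041° lies in the 6° band [0°, 6°), giving zone 31; latitude is north of the equator, so 31N.
Zone 31 central meridian λ₀ = 6×31 − 183 = 3°; Δλ = -0.3959°.
Transverse Mercator on WGS84 with k₀ = 0.9996 gives E = 470933.614 m, N = 5406543.698 m.

Zone 31N: E 470930 m, N 5406540 m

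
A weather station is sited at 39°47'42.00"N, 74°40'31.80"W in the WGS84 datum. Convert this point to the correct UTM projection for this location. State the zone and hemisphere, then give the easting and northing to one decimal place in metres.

Zone 18N: E 527781.9 m, N 4405055.0 m

Longitude -74.6755° lies in the 6° band [-78°, -72°), giving zone 18; latitude is north of the equator, so 18N.
Zone 18 central meridian λ₀ = 6×18 − 183 = -75°; Δλ = +0.3245°.
Transverse Mercator on WGS84 with k₀ = 0.9996 gives E = 527781.903 m, N = 4405054.982 m.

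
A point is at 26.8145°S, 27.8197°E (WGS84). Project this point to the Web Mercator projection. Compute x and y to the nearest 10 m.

Web Mercator is spherical with R = a = 6378137 m.
x = R·λ = 6378137 × 0.485545362 = 3096874.838 m.
y = R·ln tan(π/4 + φ/2) = 6378137 × -0.486084734 = -3100315.030 m.

x 3096870 m, y -3100320 m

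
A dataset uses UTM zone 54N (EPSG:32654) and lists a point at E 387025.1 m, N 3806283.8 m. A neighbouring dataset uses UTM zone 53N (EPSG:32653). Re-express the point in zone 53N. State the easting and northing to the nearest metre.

E 938743 m, N 3815932 m

UTM 54N → geographic: φ = 34.39179963°, λ = 139.77100020°.
UTM 53N (λ₀ = 135°) forward: E = 938743.128 m, N = 3815931.659 m.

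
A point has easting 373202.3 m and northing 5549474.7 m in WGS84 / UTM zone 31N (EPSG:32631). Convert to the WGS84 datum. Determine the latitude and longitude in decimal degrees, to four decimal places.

lat 50.0840°, lon 1.2276°

Zone 31N: λ₀ = 3°, k₀ = 0.9996, false easting 500000 m.
Meridian distance M = (N − FN)/k₀ = 5551695.4 m.
Inverse transverse Mercator on WGS84 gives φ = 50.08399998°, λ = 1.22760026°.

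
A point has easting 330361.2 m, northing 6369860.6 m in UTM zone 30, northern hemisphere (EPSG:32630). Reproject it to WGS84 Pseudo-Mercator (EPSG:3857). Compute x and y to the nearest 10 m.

x -648590 m, y 7850530 m

Unproject from UTM 30N (λ₀ = -3°) → φ = 57.43969972°, λ = -5.82639969°.
Web Mercator (R = 6378137 m): x = -648591.846 m, y = 7850525.608 m.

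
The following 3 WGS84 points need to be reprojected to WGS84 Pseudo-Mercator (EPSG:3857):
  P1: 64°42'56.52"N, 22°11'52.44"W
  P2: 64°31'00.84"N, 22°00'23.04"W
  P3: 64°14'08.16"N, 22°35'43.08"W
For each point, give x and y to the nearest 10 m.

Web Mercator: x = R·λ, y = R·ln tan(π/4+φ/2), R = 6378137 m.
P1 (64.7157°, -22.1979°) → (-2471058.925, 9533880.974) m.
P2 (64.5169°, -22.0064°) → (-2449741.242, 9482256.169) m.
P3 (64.2356°, -22.5953°) → (-2515297.290, 9409845.978) m.

P1: x -2471060 m, y 9533880 m; P2: x -2449740 m, y 9482260 m; P3: x -2515300 m, y 9409850 m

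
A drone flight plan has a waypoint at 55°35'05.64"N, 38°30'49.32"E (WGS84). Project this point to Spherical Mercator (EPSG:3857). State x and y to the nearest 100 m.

Web Mercator is spherical with R = a = 6378137 m.
x = R·λ = 6378137 × 0.672190872 = 4287325.473 m.
y = R·ln tan(π/4 + φ/2) = 6378137 × 1.172163738 = 7476220.908 m.

x 4287300 m, y 7476200 m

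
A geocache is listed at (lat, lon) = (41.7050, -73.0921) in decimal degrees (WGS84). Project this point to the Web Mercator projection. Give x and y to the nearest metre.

Web Mercator is spherical with R = a = 6378137 m.
x = R·λ = 6378137 × -1.275697802 = -8136575.353 m.
y = R·ln tan(π/4 + φ/2) = 6378137 × 0.802254921 = 5116891.795 m.

x -8136575 m, y 5116892 m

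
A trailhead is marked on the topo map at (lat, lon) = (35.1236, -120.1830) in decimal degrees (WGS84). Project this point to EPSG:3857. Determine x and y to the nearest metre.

x -13378710 m, y 4180691 m

Web Mercator is spherical with R = a = 6378137 m.
x = R·λ = 6378137 × -2.097589055 = -13378710.362 m.
y = R·ln tan(π/4 + φ/2) = 6378137 × 0.655472061 = 4180690.602 m.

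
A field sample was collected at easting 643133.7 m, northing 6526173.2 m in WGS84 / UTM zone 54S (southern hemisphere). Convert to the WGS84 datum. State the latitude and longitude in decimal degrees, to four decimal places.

lat -31.3902°, lon 142.5054°

Zone 54S: λ₀ = 141°, k₀ = 0.9996, false easting 500000 m, false northing 10000000 m.
Meridian distance M = (N − FN)/k₀ = -3475216.9 m.
Inverse transverse Mercator on WGS84 gives φ = -31.39020039°, λ = 142.50540019°.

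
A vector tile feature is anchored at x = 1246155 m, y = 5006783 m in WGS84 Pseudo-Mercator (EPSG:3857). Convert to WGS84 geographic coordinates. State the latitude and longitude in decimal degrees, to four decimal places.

R = 6378137 m. λ = x/R = 11.19440083°.
φ = 2·arctan(exp(y/R)) − 90° = 2·arctan(2.19239) − 90° = 40.96230331°.

lat 40.9623°, lon 11.1944°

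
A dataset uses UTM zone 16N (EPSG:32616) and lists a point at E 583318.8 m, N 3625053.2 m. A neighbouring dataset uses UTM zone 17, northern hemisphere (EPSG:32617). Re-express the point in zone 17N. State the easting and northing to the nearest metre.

E 21046 m, N 3636280 m

UTM 16N → geographic: φ = 32.76020007°, λ = -86.11050034°.
UTM 17N (λ₀ = -81°) forward: E = 21046.250 m, N = 3636280.425 m.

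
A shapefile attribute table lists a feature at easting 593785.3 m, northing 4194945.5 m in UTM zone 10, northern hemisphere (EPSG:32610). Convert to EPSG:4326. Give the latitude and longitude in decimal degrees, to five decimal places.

Zone 10N: λ₀ = -123°, k₀ = 0.9996, false easting 500000 m.
Meridian distance M = (N − FN)/k₀ = 4196624.1 m.
Inverse transverse Mercator on WGS84 gives φ = 37.89719972°, λ = -121.93330042°.

lat 37.89720°, lon -121.93330°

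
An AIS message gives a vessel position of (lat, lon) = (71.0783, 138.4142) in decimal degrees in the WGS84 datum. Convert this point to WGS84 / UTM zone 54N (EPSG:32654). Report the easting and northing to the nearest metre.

E 406439 m, N 7888127 m

Zone 54 central meridian λ₀ = 6×54 − 183 = 141°; Δλ = -2.5858°.
Transverse Mercator on WGS84 with k₀ = 0.9996 gives E = 406438.949 m, N = 7888127.149 m.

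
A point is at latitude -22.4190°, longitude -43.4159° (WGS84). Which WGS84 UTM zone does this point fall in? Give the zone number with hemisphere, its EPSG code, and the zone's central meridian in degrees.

Zone 23S (EPSG:32723), central meridian -45°

UTM zone = ⌊(λ + 180)/6⌋ + 1; -43.4159° ∈ [-48°, -42°) → zone 23.
Hemisphere: S (φ < 0).
Central meridian λ₀ = 6×23 − 183 = -45°.
EPSG code: 32723.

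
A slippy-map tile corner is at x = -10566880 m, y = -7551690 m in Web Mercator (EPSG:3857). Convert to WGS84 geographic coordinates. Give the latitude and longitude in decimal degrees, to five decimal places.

lat -55.96620°, lon -94.92390°

R = 6378137 m. λ = x/R = -94.92389809°.
φ = 2·arctan(exp(y/R)) − 90° = 2·arctan(0.30605) − 90° = -55.96620014°.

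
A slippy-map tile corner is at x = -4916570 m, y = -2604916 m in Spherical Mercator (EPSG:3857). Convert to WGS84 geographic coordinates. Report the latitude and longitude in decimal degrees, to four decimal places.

R = 6378137 m. λ = x/R = -44.16629976°.
φ = 2·arctan(exp(y/R)) − 90° = 2·arctan(0.66470) − 90° = -22.77570174°.

lat -22.7757°, lon -44.1663°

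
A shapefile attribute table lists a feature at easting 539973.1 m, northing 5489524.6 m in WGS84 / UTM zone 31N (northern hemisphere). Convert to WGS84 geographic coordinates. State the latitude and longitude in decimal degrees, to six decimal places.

lat 49.557000°, lon 3.552700°

Zone 31N: λ₀ = 3°, k₀ = 0.9996, false easting 500000 m.
Meridian distance M = (N − FN)/k₀ = 5491721.3 m.
Inverse transverse Mercator on WGS84 gives φ = 49.55700035°, λ = 3.55270042°.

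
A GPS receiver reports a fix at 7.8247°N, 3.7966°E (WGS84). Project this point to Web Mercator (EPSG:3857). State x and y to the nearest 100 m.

x 422600 m, y 873800 m

Web Mercator is spherical with R = a = 6378137 m.
x = R·λ = 6378137 × 0.066263170 = 422635.579 m.
y = R·ln tan(π/4 + φ/2) = 6378137 × 0.136993274 = 873761.871 m.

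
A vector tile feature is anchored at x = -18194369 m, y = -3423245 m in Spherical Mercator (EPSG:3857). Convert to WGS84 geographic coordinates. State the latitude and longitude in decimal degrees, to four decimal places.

lat -29.3733°, lon -163.4428°

R = 6378137 m. λ = x/R = -163.44279758°.
φ = 2·arctan(exp(y/R)) − 90° = 2·arctan(0.58467) − 90° = -29.37329921°.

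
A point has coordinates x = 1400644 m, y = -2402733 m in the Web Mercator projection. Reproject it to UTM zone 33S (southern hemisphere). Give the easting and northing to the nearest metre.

Web Mercator inverse (R = 6378137 m) → φ = -21.09100269°, λ = 12.58219913°.
UTM 33S forward: E = 248817.828 m, N = 7665872.882 m.

E 248818 m, N 7665873 m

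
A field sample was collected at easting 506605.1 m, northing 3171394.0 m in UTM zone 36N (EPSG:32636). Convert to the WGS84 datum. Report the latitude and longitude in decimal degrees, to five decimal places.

Zone 36N: λ₀ = 33°, k₀ = 0.9996, false easting 500000 m.
Meridian distance M = (N − FN)/k₀ = 3172663.1 m.
Inverse transverse Mercator on WGS84 gives φ = 28.66970024°, λ = 33.06760042°.

lat 28.66970°, lon 33.06760°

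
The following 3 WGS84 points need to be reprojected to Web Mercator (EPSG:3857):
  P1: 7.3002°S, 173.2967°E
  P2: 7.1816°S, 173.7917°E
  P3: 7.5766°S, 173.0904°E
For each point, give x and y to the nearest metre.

Web Mercator: x = R·λ, y = R·ln tan(π/4+φ/2), R = 6378137 m.
P1 (-7.3002°, 173.2967°) → (19291300.400, -814862.278) m.
P2 (-7.1816°, 173.7917°) → (19346403.548, -801553.648) m.
P3 (-7.5766°, 173.0904°) → (19268335.189, -845892.145) m.

P1: x 19291300 m, y -814862 m; P2: x 19346404 m, y -801554 m; P3: x 19268335 m, y -845892 m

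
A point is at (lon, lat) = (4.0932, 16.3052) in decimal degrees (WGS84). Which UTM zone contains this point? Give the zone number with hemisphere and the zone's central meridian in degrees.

Zone 31N, central meridian 3°

UTM zone = ⌊(λ + 180)/6⌋ + 1; 4.0932° ∈ [0°, 6°) → zone 31.
Hemisphere: N (φ ≥ 0).
Central meridian λ₀ = 6×31 − 183 = 3°.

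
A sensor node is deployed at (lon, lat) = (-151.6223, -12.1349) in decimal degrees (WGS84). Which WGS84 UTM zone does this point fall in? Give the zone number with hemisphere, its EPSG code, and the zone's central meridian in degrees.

Zone 5S (EPSG:32705), central meridian -153°

UTM zone = ⌊(λ + 180)/6⌋ + 1; -151.6223° ∈ [-156°, -150°) → zone 5.
Hemisphere: S (φ < 0).
Central meridian λ₀ = 6×5 − 183 = -153°.
EPSG code: 32705.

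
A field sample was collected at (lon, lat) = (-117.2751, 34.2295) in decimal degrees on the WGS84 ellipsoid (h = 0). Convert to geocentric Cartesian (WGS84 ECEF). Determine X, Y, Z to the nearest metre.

WGS84: a = 6378137 m, e² = 0.006694380; N(φ) = a/√(1−e²sin²φ) = 6384902.875 m.
X = (N+h)·cosφ·cosλ = -2419163.245 m; Y = (N+h)·cosφ·sinλ = -4692044.947 m; Z = (N(1−e²)+h)·sinφ = 3567522.942 m.

X -2419163 m, Y -4692045 m, Z 3567523 m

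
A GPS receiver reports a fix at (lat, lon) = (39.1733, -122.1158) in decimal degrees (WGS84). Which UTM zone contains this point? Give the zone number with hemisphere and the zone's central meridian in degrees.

Zone 10N, central meridian -123°

UTM zone = ⌊(λ + 180)/6⌋ + 1; -122.1158° ∈ [-126°, -120°) → zone 10.
Hemisphere: N (φ ≥ 0).
Central meridian λ₀ = 6×10 − 183 = -123°.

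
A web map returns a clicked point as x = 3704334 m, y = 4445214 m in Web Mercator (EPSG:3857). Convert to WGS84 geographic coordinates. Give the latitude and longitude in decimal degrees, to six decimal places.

lat 37.043802°, lon 33.276598°

R = 6378137 m. λ = x/R = 33.276598497°.
φ = 2·arctan(exp(y/R)) − 90° = 2·arctan(2.00761) − 90° = 37.04380214°.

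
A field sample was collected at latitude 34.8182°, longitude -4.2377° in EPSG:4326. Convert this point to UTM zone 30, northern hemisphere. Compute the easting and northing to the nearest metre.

Zone 30 central meridian λ₀ = 6×30 − 183 = -3°; Δλ = -1.2377°.
Transverse Mercator on WGS84 with k₀ = 0.9996 gives E = 386805.506 m, N = 3853580.581 m.

E 386806 m, N 3853581 m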